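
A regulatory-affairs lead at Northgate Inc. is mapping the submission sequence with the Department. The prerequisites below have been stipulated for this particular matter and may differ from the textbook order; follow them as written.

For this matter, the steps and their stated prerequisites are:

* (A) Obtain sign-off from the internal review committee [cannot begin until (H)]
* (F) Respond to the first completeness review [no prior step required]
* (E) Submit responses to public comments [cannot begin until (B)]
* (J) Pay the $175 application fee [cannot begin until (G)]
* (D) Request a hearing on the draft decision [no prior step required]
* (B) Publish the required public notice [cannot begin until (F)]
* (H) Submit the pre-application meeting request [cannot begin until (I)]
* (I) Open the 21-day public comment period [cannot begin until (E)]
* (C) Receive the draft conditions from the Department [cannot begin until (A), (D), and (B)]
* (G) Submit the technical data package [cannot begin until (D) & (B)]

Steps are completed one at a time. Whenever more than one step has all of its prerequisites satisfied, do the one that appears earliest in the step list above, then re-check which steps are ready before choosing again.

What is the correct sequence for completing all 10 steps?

(F), (D), (B), (E), (I), (H), (A), (C), (G), (J)

(F) and (D) have no prerequisites; (F) is listed earlier, so (F) is first.
(B) now also ready, so the ready set is {(D), (B)}; (D) is listed earlier → (D).
(B) is the only step now ready → (B).
Ready: (E) and (G). (E) is listed earlier → (E).
Now (I) and (G) have their prerequisites met. (I) is listed earlier, so (I) next.
(H) now also ready, so the ready set is {(H), (G)}; (H) is listed earlier → (H).
Now (A) and (G) have their prerequisites met. (A) is listed earlier, so (A) next.
(C) now also ready, so the ready set is {(C), (G)}; (C) is listed earlier → (C).
(G) needed (D) and (B), now all done → (G).
Next only (J) has its prerequisites met → (J).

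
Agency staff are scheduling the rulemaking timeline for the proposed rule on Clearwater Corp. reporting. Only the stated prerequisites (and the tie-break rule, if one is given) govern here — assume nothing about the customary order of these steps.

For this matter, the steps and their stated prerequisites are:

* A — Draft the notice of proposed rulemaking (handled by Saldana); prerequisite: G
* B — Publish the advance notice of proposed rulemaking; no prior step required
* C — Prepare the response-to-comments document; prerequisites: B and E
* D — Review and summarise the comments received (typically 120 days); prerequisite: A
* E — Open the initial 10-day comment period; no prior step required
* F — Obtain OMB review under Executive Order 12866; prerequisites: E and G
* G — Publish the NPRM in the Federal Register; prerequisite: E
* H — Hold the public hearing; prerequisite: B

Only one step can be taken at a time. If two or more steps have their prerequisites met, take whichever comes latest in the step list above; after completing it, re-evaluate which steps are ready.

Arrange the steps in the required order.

E and B have no prerequisites; E is listed later, so E is first.
Ready: G and B. G is listed later → G.
Ready: F, B and A. F is listed later → F.
Now B and A have their prerequisites met. B is listed later, so B next.
Now H, C and A have their prerequisites met. H is listed later, so H next.
Now C and A have their prerequisites met. C is listed later, so C next.
That leaves A as the only ready step → A.
D needed A, now all done → D.

E, G, F, B, H, C, A, D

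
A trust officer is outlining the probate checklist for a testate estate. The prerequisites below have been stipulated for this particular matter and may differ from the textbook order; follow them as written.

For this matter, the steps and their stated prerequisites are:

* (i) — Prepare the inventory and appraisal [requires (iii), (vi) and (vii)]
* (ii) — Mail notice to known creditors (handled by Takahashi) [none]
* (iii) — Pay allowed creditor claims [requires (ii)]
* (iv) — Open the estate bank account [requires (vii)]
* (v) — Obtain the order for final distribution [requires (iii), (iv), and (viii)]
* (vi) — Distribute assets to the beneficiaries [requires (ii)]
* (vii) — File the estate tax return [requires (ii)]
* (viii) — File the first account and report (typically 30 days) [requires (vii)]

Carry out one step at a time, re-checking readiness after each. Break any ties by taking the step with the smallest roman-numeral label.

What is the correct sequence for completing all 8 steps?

(ii), (iii), (vi), (vii), (i), (iv), (viii), (v)

(ii) is the only step with nothing outstanding, so it goes first.
Now (iii), (vi) and (vii) have their prerequisites met. (iii) has the earlier label, so (iii) next.
Ready: (vi) and (vii). (vi) has the earlier label → (vi).
Next only (vii) has its prerequisites met → (vii).
Now (i), (iv) and (viii) have their prerequisites met. (i) has the earlier label, so (i) next.
Ready: (iv) and (viii). (iv) has the earlier label → (iv).
That leaves (viii) as the only ready step → (viii).
(v) needed (iii), (iv) and (viii), now all done → (v).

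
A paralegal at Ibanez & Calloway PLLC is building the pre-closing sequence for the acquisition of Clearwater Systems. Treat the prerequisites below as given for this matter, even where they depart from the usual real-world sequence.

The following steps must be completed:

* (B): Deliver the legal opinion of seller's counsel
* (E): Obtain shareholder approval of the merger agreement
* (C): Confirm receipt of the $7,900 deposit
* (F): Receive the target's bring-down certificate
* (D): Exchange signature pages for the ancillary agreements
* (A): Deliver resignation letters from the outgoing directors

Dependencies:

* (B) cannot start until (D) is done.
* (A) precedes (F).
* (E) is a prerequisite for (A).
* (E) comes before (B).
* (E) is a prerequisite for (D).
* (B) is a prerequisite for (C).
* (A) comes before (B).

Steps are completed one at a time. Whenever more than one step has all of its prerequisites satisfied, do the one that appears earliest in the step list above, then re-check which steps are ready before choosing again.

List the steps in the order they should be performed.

(E) is the only step with nothing outstanding, so it goes first.
Ready: (D) and (A). (D) is listed earlier → (D).
(A) needed (E), now all done → (A).
Ready: (B) and (F). (B) is listed earlier → (B).
(C) and (F) are both available; (C) is listed earlier → (C).
(F) needed (A), now all done → (F).

(E), (D), (A), (B), (C), (F)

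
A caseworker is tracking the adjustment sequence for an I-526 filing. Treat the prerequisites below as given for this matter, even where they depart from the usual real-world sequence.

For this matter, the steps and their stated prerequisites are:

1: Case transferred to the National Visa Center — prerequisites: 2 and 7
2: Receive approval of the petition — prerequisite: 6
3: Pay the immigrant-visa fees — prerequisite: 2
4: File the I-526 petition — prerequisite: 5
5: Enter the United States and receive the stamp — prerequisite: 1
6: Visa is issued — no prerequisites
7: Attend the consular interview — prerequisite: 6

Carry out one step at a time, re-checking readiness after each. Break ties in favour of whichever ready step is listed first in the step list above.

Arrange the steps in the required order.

6, 2, 3, 7, 1, 5, 4

6 has no prerequisites → 6 first.
Now 2 and 7 have their prerequisites met. 2 is listed earlier, so 2 next.
Ready: 3 and 7. 3 is listed earlier → 3.
7 needed 6, now all done → 7.
1 is the only step now ready → 1.
5 is the only step now ready → 5.
4 needed 5, now all done → 4.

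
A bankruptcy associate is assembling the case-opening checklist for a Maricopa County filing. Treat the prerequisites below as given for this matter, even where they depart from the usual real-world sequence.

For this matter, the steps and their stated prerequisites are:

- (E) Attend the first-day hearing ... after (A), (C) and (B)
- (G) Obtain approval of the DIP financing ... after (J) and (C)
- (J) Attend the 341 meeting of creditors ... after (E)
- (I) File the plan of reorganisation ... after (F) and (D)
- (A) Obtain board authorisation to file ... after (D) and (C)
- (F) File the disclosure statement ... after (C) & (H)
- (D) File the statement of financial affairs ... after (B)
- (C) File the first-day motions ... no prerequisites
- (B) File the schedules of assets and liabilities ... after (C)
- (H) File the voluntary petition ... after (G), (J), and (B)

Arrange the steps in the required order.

Only (C) has no prerequisites, so it is first.
That leaves (B) as the only ready step → (B).
Next only (D) has its prerequisites met → (D).
Next only (A) has its prerequisites met → (A).
Next only (E) has its prerequisites met → (E).
Next only (J) has its prerequisites met → (J).
(G) is the only step now ready → (G).
(H) needed (G), (J) and (B), now all done → (H).
(F) is the only step now ready → (F).
(I) needed (F) and (D), now all done → (I).

(C) (B) (D) (A) (E) (J) (G) (H) (F) (I)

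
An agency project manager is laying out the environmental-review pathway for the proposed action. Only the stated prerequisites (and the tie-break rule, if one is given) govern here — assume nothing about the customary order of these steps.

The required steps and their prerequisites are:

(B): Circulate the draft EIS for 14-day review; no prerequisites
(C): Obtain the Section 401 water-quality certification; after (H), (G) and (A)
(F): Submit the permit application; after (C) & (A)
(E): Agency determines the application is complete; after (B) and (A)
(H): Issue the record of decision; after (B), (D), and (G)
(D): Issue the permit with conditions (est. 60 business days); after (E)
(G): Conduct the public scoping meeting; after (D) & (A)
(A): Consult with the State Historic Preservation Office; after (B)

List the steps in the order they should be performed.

Only (B) has no prerequisites, so it is first.
(A) is the only step now ready → (A).
Next only (E) has its prerequisites met → (E).
Next only (D) has its prerequisites met → (D).
(G) needed (D) and (A), now all done → (G).
That leaves (H) as the only ready step → (H).
Next only (C) has its prerequisites met → (C).
(F) needed (C) and (A), now all done → (F).

(B), (A), (E), (D), (G), (H), (C), (F)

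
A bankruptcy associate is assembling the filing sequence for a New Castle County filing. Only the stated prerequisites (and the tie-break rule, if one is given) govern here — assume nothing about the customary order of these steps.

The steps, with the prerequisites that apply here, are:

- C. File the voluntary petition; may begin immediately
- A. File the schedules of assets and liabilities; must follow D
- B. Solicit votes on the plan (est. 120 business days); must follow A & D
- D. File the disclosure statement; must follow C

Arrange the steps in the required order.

C D A B

C is the only step with nothing outstanding, so it goes first.
D needed C, now all done → D.
A is the only step now ready → A.
B is the only step now ready → B.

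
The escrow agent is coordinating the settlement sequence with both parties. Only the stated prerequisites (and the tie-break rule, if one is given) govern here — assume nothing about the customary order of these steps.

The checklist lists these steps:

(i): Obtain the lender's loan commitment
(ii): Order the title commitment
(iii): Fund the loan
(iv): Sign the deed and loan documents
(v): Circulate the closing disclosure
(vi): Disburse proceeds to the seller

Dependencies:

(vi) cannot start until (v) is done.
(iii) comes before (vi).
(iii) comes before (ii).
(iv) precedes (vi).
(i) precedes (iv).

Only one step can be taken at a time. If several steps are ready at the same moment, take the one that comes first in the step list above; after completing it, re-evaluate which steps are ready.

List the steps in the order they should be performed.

(i), (iii) and (v) have no prerequisites; (i) is listed earlier, so (i) is first.
Now (iii), (iv) and (v) have their prerequisites met. (iii) is listed earlier, so (iii) next.
(ii) now also ready, so the ready set is {(ii), (iv), (v)}; (ii) is listed earlier → (ii).
(iv) and (v) are both available; (iv) is listed earlier → (iv).
Next only (v) has its prerequisites met → (v).
(vi) needed (iii), (iv) and (v), now all done → (vi).

(i), (iii), (ii), (iv), (v), (vi)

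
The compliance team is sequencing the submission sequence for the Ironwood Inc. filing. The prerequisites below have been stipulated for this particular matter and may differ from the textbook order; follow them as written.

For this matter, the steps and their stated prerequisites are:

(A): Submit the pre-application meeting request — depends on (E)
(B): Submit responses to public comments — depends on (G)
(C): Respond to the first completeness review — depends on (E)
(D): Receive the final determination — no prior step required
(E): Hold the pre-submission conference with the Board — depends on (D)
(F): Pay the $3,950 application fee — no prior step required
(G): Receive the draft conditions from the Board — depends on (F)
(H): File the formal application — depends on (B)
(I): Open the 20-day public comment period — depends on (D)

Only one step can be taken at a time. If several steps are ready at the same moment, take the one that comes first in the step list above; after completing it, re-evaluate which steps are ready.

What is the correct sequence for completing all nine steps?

Nothing is required for (D) and (F). (D) is listed earlier → (D) first.
(E) and (I) now also ready, so the ready set is {(E), (F), (I)}; (E) is listed earlier → (E).
(A) and (C) now also ready, so the ready set is {(A), (C), (F), (I)}; (A) is listed earlier → (A).
Now (C), (F) and (I) have their prerequisites met. (C) is listed earlier, so (C) next.
(F) and (I) are both available; (F) is listed earlier → (F).
(G) and (I) are both available; (G) is listed earlier → (G).
Ready: (B) and (I). (B) is listed earlier → (B).
(H) now also ready, so the ready set is {(H), (I)}; (H) is listed earlier → (H).
(I) is the only step now ready → (I).

(D) → (E) → (A) → (C) → (F) → (G) → (B) → (H) → (I)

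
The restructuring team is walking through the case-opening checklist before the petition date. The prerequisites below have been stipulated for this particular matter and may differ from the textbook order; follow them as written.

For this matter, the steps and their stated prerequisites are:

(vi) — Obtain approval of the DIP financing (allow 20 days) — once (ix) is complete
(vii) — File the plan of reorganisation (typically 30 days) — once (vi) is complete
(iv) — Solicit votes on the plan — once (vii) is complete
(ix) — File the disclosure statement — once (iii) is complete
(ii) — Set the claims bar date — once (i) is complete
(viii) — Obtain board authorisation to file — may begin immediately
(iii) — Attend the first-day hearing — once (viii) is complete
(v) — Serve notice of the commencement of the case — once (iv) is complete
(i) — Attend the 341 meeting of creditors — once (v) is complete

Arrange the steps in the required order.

(viii) has no prerequisites → (viii) first.
(iii) needed (viii), now all done → (iii).
(ix) is the only step now ready → (ix).
Next only (vi) has its prerequisites met → (vi).
That leaves (vii) as the only ready step → (vii).
Next only (iv) has its prerequisites met → (iv).
(v) needed (iv), now all done → (v).
Next only (i) has its prerequisites met → (i).
(ii) is the only step now ready → (ii).

(viii), (iii), (ix), (vi), (vii), (iv), (v), (i), (ii)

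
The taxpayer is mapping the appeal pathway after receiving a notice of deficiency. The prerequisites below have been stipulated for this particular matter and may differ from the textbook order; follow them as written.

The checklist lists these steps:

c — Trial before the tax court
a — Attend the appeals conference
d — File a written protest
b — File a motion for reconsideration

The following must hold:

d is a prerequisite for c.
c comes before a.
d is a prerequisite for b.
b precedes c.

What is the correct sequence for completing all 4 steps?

d is the only step with nothing outstanding, so it goes first.
b needed d, now all done → b.
c is the only step now ready → c.
a needed c, now all done → a.

d → b → c → a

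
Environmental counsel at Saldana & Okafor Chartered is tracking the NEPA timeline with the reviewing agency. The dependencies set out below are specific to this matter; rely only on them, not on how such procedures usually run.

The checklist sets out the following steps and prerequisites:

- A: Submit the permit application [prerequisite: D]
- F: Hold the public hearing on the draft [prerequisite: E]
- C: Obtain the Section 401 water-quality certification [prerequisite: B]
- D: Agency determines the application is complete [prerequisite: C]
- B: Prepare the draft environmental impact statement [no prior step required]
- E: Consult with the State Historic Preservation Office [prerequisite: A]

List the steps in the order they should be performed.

B has no prerequisites → B first.
That leaves C as the only ready step → C.
That leaves D as the only ready step → D.
A is the only step now ready → A.
E needed A, now all done → E.
F needed E, now all done → F.

B, C, D, A, E, F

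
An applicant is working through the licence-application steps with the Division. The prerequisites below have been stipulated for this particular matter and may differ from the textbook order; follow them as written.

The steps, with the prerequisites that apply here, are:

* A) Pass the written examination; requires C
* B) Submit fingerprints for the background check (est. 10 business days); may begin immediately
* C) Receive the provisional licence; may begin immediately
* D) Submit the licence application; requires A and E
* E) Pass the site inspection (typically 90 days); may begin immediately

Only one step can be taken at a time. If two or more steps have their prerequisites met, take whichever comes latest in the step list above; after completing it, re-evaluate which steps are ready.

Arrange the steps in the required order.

E C B A D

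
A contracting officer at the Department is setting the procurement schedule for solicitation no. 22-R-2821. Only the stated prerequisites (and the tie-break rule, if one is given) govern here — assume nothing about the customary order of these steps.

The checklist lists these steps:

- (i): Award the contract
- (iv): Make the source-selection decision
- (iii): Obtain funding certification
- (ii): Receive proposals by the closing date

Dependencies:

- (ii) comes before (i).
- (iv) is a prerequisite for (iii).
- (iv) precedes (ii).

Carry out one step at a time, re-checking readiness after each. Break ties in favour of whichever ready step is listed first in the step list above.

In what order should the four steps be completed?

(iv) → (iii) → (ii) → (i)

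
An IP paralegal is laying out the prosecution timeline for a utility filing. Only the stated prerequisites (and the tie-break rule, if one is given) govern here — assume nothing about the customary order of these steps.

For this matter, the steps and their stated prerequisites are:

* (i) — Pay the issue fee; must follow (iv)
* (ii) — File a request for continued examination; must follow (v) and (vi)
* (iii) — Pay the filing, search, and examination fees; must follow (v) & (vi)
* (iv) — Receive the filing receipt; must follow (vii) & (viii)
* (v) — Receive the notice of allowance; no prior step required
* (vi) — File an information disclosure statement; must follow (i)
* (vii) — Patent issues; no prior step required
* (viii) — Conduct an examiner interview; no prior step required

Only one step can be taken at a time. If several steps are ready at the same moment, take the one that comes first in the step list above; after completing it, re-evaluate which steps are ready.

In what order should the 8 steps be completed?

(v), (vii) and (viii) have no prerequisites; (v) is listed earlier, so (v) is first.
Now (vii) and (viii) have their prerequisites met. (vii) is listed earlier, so (vii) next.
That leaves (viii) as the only ready step → (viii).
Next only (iv) has its prerequisites met → (iv).
(i) needed (iv), now all done → (i).
(vi) needed (i), now all done → (vi).
(ii) and (iii) are both available; (ii) is listed earlier → (ii).
(iii) needed (v) and (vi), now all done → (iii).

(v), (vii), (viii), (iv), (i), (vi), (ii), (iii)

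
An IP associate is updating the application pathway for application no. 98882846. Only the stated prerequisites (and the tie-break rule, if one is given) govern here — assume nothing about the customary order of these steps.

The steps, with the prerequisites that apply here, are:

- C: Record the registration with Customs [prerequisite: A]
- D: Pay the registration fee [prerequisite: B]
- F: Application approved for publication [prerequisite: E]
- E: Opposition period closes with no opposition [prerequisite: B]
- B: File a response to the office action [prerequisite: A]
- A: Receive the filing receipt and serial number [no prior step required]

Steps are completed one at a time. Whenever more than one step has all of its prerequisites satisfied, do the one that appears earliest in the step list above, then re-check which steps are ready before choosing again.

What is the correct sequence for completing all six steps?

A has no prerequisites → A first.
Now C and B have their prerequisites met. C is listed earlier, so C next.
B is the only step now ready → B.
D and E are both available; D is listed earlier → D.
Next only E has its prerequisites met → E.
That leaves F as the only ready step → F.

A, C, B, D, E, F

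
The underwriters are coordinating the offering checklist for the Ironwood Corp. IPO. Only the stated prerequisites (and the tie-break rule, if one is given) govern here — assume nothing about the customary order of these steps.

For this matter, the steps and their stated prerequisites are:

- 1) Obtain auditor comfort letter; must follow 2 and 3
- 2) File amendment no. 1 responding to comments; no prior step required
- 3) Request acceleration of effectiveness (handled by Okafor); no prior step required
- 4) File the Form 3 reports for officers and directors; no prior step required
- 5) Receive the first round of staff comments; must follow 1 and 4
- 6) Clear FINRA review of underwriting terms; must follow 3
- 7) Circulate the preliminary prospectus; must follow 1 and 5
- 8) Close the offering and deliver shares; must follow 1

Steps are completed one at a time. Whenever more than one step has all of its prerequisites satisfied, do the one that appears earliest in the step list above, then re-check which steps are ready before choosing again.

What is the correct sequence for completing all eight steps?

2, 3 and 4 have no prerequisites; 2 is listed earlier, so 2 is first.
Now 3 and 4 have their prerequisites met. 3 is listed earlier, so 3 next.
1 and 6 now also ready, so the ready set is {1, 4, 6}; 1 is listed earlier → 1.
Ready: 4, 6 and 8. 4 is listed earlier → 4.
5 now also ready, so the ready set is {5, 6, 8}; 5 is listed earlier → 5.
7 now also ready, so the ready set is {6, 7, 8}; 6 is listed earlier → 6.
Now 7 and 8 have their prerequisites met. 7 is listed earlier, so 7 next.
8 needed 1, now all done → 8.

2 → 3 → 1 → 4 → 5 → 6 → 7 → 8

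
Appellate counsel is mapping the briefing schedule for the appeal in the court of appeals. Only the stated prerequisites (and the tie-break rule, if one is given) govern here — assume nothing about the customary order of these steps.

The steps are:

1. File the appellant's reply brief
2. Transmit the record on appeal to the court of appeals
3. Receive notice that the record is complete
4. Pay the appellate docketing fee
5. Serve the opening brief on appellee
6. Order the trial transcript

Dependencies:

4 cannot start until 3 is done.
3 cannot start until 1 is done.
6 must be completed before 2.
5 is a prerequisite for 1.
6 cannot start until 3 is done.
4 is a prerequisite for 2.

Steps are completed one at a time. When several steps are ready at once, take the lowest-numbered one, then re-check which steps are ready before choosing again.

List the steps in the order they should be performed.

5 → 1 → 3 → 4 → 6 → 2

Only 5 has no prerequisites, so it is first.
1 needed 5, now all done → 1.
That leaves 3 as the only ready step → 3.
Now 4 and 6 have their prerequisites met. 4 has the earlier label, so 4 next.
That leaves 6 as the only ready step → 6.
2 is the only step now ready → 2.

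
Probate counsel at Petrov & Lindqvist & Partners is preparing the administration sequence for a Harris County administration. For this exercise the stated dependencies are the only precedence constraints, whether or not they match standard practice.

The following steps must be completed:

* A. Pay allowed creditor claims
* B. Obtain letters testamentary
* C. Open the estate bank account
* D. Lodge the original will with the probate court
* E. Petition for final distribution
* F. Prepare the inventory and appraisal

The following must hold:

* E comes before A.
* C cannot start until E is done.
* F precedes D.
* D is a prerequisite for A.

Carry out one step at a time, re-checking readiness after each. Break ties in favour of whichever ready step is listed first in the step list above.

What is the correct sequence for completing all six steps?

B E C F D A

Nothing is required for B, E and F. B is listed earlier → B first.
Now E and F have their prerequisites met. E is listed earlier, so E next.
C now also ready, so the ready set is {C, F}; C is listed earlier → C.
Next only F has its prerequisites met → F.
D needed F, now all done → D.
A needed D and E, now all done → A.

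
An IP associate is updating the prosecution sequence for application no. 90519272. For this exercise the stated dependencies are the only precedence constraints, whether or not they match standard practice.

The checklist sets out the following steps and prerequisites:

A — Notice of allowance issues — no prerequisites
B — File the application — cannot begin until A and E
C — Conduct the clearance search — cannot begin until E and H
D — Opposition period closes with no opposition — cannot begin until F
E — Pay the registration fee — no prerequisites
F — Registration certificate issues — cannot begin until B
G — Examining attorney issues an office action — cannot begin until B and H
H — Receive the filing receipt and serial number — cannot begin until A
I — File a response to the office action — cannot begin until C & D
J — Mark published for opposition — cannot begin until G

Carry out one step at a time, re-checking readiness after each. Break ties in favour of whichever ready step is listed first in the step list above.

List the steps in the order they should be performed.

A E B F D H C G I J

Nothing is required for A and E. A is listed earlier → A first.
H now also ready, so the ready set is {E, H}; E is listed earlier → E.
Ready: B and H. B is listed earlier → B.
Ready: F and H. F is listed earlier → F.
Now D and H have their prerequisites met. D is listed earlier, so D next.
H needed A, now all done → H.
Ready: C and G. C is listed earlier → C.
I now also ready, so the ready set is {G, I}; G is listed earlier → G.
J now also ready, so the ready set is {I, J}; I is listed earlier → I.
J needed G, now all done → J.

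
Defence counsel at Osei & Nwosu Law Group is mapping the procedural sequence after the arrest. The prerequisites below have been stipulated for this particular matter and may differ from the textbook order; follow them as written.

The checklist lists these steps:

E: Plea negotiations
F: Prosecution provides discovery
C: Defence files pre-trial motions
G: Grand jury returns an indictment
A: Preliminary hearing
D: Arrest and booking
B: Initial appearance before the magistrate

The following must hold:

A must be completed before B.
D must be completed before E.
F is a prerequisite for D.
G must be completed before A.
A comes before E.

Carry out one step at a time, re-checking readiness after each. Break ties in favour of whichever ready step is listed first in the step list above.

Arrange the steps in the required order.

F C G A D E B

Nothing is required for F, C and G. F is listed earlier → F first.
D now also ready, so the ready set is {C, G, D}; C is listed earlier → C.
Now G and D have their prerequisites met. G is listed earlier, so G next.
Ready: A and D. A is listed earlier → A.
B now also ready, so the ready set is {D, B}; D is listed earlier → D.
Now E and B have their prerequisites met. E is listed earlier, so E next.
B is the only step now ready → B.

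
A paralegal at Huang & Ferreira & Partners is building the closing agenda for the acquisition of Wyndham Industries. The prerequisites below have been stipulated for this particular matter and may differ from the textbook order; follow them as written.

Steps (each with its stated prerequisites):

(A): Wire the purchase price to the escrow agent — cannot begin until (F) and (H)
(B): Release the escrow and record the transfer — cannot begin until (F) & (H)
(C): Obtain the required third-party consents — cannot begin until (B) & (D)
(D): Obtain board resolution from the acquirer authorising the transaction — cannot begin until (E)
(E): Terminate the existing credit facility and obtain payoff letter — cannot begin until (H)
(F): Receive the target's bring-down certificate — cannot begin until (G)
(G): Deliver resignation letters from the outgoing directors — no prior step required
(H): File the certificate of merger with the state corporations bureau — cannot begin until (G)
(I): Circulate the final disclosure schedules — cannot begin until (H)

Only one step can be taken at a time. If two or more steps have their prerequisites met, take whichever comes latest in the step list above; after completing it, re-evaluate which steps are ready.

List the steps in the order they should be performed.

(G), (H), (I), (F), (E), (D), (B), (C), (A)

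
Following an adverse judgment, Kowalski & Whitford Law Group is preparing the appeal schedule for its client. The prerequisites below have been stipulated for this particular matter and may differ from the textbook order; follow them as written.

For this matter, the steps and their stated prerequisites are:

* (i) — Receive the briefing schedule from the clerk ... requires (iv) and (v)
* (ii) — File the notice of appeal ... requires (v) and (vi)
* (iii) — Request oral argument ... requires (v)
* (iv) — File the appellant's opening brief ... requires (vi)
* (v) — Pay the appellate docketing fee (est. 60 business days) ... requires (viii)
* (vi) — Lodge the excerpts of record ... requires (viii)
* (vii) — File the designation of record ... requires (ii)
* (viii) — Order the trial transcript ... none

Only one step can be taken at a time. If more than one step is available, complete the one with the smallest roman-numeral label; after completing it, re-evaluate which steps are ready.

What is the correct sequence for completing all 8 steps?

(viii), (v), (iii), (vi), (ii), (iv), (i), (vii)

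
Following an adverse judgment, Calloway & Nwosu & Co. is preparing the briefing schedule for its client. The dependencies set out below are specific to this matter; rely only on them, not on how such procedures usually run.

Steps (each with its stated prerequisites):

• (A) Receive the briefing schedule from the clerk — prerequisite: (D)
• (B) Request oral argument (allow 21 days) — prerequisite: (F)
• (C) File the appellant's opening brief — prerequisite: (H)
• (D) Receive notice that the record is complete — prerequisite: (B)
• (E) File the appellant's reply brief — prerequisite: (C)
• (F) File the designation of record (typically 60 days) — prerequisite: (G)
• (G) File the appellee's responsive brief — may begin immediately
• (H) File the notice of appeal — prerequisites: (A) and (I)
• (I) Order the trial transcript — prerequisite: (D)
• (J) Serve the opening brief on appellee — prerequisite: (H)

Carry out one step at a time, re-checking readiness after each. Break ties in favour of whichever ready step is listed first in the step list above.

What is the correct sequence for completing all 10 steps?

(G) (F) (B) (D) (A) (I) (H) (C) (E) (J)

(G) is the only step with nothing outstanding, so it goes first.
(F) needed (G), now all done → (F).
That leaves (B) as the only ready step → (B).
Next only (D) has its prerequisites met → (D).
Ready: (A) and (I). (A) is listed earlier → (A).
(I) needed (D), now all done → (I).
That leaves (H) as the only ready step → (H).
(C) and (J) are both available; (C) is listed earlier → (C).
(E) now also ready, so the ready set is {(E), (J)}; (E) is listed earlier → (E).
(J) needed (H), now all done → (J).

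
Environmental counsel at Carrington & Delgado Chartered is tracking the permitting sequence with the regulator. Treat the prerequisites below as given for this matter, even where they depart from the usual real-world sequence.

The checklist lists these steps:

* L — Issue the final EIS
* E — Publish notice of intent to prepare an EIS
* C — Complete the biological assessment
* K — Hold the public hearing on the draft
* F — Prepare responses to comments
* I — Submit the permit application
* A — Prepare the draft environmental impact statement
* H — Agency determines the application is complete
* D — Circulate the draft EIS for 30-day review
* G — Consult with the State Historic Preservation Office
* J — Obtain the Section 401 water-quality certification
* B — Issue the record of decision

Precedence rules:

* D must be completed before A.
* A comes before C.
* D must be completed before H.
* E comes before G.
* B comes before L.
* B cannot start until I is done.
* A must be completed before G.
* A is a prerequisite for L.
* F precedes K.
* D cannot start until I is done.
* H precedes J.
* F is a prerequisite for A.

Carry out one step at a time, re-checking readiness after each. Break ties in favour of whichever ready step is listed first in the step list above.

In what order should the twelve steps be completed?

E, F, K, I, D, A, C, H, G, J, B, L

E, F and I have no prerequisites; E is listed earlier, so E is first.
Ready: F and I. F is listed earlier → F.
Now K and I have their prerequisites met. K is listed earlier, so K next.
Next only I has its prerequisites met → I.
Ready: D and B. D is listed earlier → D.
A, H and B are all available; A is listed earlier → A.
Now C, H, G and B have their prerequisites met. C is listed earlier, so C next.
Ready: H, G and B. H is listed earlier → H.
Now G, J and B have their prerequisites met. G is listed earlier, so G next.
Ready: J and B. J is listed earlier → J.
B needed I, now all done → B.
L is the only step now ready → L.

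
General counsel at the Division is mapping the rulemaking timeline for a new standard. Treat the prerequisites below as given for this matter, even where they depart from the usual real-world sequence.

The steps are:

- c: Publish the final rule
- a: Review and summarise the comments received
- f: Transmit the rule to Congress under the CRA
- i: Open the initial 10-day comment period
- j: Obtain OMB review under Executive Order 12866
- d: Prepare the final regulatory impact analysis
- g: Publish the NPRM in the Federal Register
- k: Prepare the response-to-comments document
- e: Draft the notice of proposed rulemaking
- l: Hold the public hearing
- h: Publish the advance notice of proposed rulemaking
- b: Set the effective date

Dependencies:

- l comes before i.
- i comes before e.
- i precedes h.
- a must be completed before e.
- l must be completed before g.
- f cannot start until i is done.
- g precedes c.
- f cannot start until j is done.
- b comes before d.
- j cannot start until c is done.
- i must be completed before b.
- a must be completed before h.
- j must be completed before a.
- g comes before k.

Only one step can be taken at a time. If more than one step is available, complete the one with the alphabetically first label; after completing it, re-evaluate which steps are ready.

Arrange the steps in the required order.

l → g → c → i → b → d → j → a → e → f → h → k

Only l has no prerequisites, so it is first.
g and i are both available; g has the earlier label → g.
c, i and k are all available; c has the earlier label → c.
j now also ready, so the ready set is {i, j, k}; i has the earlier label → i.
Ready: b, j and k. b has the earlier label → b.
d now also ready, so the ready set is {d, j, k}; d has the earlier label → d.
Ready: j and k. j has the earlier label → j.
a and f now also ready, so the ready set is {a, f, k}; a has the earlier label → a.
e and h now also ready, so the ready set is {e, f, h, k}; e has the earlier label → e.
Now f, h and k have their prerequisites met. f has the earlier label, so f next.
Now h and k have their prerequisites met. h has the earlier label, so h next.
That leaves k as the only ready step → k.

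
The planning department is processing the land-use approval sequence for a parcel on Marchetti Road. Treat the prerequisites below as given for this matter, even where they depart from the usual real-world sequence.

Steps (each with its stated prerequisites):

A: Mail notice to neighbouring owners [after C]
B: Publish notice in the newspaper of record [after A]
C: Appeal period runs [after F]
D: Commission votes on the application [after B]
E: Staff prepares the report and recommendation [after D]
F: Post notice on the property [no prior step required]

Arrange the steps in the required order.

F C A B D E

F has no prerequisites → F first.
That leaves C as the only ready step → C.
A needed C, now all done → A.
B is the only step now ready → B.
D needed B, now all done → D.
E needed D, now all done → E.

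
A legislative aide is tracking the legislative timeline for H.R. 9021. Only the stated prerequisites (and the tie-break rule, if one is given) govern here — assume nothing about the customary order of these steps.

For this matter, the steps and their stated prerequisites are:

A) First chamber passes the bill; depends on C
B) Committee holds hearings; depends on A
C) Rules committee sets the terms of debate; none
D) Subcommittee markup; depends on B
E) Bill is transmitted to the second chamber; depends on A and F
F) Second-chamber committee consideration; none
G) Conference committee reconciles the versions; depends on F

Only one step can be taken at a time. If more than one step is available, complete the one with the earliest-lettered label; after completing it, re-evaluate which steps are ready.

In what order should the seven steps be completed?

C, A, B, D, F, E, G

C and F have no prerequisites; C has the earlier label, so C is first.
Ready: A and F. A has the earlier label → A.
B now also ready, so the ready set is {B, F}; B has the earlier label → B.
D now also ready, so the ready set is {D, F}; D has the earlier label → D.
That leaves F as the only ready step → F.
Ready: E and G. E has the earlier label → E.
That leaves G as the only ready step → G.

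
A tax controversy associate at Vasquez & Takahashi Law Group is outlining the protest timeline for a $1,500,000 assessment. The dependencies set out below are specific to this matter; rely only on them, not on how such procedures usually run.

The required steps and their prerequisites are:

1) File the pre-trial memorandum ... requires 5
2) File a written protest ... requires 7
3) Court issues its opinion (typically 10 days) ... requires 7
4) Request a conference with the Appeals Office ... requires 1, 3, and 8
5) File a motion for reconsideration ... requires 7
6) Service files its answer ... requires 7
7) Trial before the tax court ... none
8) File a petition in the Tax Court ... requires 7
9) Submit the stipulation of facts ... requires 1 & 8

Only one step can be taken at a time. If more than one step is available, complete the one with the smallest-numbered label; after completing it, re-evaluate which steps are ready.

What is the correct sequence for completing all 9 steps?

7, 2, 3, 5, 1, 6, 8, 4, 9

Only 7 has no prerequisites, so it is first.
Ready: 2, 3, 5, 6 and 8. 2 has the earlier label → 2.
3, 5, 6 and 8 are all available; 3 has the earlier label → 3.
Ready: 5, 6 and 8. 5 has the earlier label → 5.
Ready: 1, 6 and 8. 1 has the earlier label → 1.
Ready: 6 and 8. 6 has the earlier label → 6.
8 needed 7, now all done → 8.
Ready: 4 and 9. 4 has the earlier label → 4.
9 needed 1 and 8, now all done → 9.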